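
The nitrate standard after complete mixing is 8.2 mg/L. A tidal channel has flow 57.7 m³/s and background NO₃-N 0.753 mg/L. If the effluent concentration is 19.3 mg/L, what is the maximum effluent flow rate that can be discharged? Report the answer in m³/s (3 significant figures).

38.7 m³/s

Mass balance at complete mixing: C_std·(Q_w + Q_r) = Q_w·C_e + Q_r·C_b.
Rearranging, Q_w = Q_r·(C_std − C_b)/(C_e − C_std) = 57.7·(8.2 − 0.753) / (19.3 − 8.2) = 38.71 m³/s.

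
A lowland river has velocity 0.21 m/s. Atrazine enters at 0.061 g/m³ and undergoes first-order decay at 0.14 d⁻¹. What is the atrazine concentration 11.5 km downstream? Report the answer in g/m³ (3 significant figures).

Travel time t = 11.5 km / 0.21 m/s = 1.15e+04/0.21 = 5.476e+04 s = 0.6338 d.
First-order decay: C = 0.061·exp(−0.14·0.6338) = 0.061·0.9151 = 0.05582 g/m³.

0.0558 g/m³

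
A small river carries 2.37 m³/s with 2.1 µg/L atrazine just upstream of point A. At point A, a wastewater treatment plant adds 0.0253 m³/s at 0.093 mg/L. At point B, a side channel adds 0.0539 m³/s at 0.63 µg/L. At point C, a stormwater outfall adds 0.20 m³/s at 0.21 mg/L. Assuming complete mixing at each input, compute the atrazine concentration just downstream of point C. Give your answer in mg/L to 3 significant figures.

0.0186 mg/L

2.1 µg/L = 0.0021 mg/L.
After input A: C = (2.37·0.0021 + 0.0253·0.093) / 2.395 = 0.00306 mg/L.
0.63 µg/L = 0.00063 mg/L.
After input B: C = (2.395·0.00306 + 0.0539·0.00063) / 2.449 = 0.003007 mg/L.
After input C: C = (2.449·0.003007 + 0.2·0.21) / 2.649 = 0.01863 mg/L.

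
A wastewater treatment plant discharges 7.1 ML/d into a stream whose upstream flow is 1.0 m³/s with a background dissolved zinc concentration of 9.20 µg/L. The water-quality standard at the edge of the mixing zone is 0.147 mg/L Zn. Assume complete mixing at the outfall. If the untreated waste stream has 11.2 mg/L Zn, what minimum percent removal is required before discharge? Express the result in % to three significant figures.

83.7 %

7.1 ML/d = 0.08218 m³/s.
9.20 µg/L = 0.0092 mg/L.
Mass balance: 0.147·1.082 = 0.08218·Cₑ + 1·0.0092.
Cₑ = (0.1591 − 0.0092) / 0.08218 = 1.824 mg/L.
Required removal = 1 − 1.824/11.2 = 83.72 %.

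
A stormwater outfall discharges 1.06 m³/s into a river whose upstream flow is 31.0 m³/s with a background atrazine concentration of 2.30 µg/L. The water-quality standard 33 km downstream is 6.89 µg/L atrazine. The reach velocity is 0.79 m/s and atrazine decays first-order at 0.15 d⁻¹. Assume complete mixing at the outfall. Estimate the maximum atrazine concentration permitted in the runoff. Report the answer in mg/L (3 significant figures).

0.157 mg/L

2.30 µg/L = 0.0023 mg/L.
6.89 µg/L = 0.00689 mg/L.
Travel time to the compliance point: t = 3.3e+04/0.79 = 4.177e+04 s = 0.4835 d; decay factor exp(−0.15·0.4835) = 0.93.
So the concentration just after mixing may be at most 0.00689/0.93 = 0.007408 mg/L.
Mass balance: 0.007408·32.06 = 1.06·Cₑ + 31·0.0023.
Cₑ = (0.2375 − 0.0713) / 1.06 = 0.1568 mg/L.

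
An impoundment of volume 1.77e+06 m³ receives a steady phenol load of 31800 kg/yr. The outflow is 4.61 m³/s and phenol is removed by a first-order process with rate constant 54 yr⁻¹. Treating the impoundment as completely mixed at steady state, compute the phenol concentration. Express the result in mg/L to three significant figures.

Outflow Q = 4.61 m³/s × 3.156e+07 s/yr = 1.455e+08 m³/yr.
Steady-state CSTR mass balance: W = Q·C + k·V·C, so C = W/(Q + kV).
Q + kV = 1.455e+08 + 54·1.77e+06 = 2.411e+08 m³/yr.
C = 31800/2.411e+08 = 0.0001319 kg/m³ = 0.1319 mg/L.

0.132 mg/L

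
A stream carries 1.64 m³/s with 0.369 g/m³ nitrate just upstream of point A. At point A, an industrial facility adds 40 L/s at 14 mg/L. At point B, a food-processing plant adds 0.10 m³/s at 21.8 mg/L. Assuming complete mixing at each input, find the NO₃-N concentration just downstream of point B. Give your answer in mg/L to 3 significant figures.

1.88 mg/L

40 L/s = 0.04 m³/s.
After input A: C = (1.64·0.369 + 0.04·14) / 1.68 = 0.6935 mg/L.
After input B: C = (1.68·0.6935 + 0.1·21.8) / 1.78 = 1.879 mg/L.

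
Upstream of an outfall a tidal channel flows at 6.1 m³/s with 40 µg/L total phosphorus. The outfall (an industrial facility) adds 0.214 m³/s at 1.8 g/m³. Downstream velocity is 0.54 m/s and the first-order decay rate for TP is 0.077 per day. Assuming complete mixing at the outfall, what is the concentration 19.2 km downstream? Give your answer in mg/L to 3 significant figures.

0.0965 mg/L

40 µg/L = 0.04 mg/L.
After complete mixing, C₀ = (0.214·1.8 + 6.1·0.04) / 6.314 = 0.09965 mg/L.
Travel time t = 1.92e+04 m / 0.54 m/s = 3.556e+04 s = 0.4115 d.
C = 0.09965·exp(−0.077·0.4115) = 0.09965·0.9688 = 0.09654 mg/L.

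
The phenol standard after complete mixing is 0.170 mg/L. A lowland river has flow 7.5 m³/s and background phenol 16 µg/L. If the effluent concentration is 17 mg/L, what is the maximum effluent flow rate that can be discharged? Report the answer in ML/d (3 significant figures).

5.93 ML/d

16 µg/L = 0.016 mg/L.
Mass balance at complete mixing: C_std·(Q_w + Q_r) = Q_w·C_e + Q_r·C_b.
Rearranging, Q_w = Q_r·(C_std − C_b)/(C_e − C_std) = 7.5·(0.17 − 0.016) / (17 − 0.17) = 0.06863 m³/s.
= 5.929 ML/d.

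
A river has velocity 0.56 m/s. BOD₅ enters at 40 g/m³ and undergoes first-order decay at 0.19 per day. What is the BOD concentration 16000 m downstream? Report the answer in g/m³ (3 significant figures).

Travel time t = 16000 m / 0.56 m/s = 1.6e+04/0.56 = 2.857e+04 s = 0.3307 d.
First-order decay: C = 40·exp(−0.19·0.3307) = 40·0.9391 = 37.56 g/m³.

37.6 g/m³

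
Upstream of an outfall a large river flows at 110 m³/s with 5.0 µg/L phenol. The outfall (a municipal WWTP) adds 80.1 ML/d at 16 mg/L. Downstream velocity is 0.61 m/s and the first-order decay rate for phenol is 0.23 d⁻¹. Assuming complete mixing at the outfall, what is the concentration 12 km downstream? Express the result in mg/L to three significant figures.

0.132 mg/L

80.1 ML/d = 0.9271 m³/s.
5.0 µg/L = 0.005 mg/L.
After complete mixing, C₀ = (0.9271·16 + 110·0.005) / 110.9 = 0.1387 mg/L.
Travel time t = 1.2e+04 m / 0.61 m/s = 1.967e+04 s = 0.2277 d.
C = 0.1387·exp(−0.23·0.2277) = 0.1387·0.949 = 0.1316 mg/L.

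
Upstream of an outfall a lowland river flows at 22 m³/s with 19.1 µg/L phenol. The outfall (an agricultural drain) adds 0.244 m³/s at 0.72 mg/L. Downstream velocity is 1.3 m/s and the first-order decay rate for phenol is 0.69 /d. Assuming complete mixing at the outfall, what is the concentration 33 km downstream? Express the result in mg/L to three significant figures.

19.1 µg/L = 0.0191 mg/L.
After complete mixing, C₀ = (0.244·0.72 + 22·0.0191) / 22.24 = 0.02679 mg/L.
Travel time t = 3.3e+04 m / 1.3 m/s = 2.538e+04 s = 0.2938 d.
C = 0.02679·exp(−0.69·0.2938) = 0.02679·0.8165 = 0.02187 mg/L.

0.0219 mg/L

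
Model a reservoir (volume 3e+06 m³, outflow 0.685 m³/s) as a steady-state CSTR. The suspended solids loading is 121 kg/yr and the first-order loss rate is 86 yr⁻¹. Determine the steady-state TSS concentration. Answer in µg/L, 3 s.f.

Outflow Q = 0.685 m³/s × 3.156e+07 s/yr = 2.162e+07 m³/yr.
Steady-state CSTR mass balance: W = Q·C + k·V·C, so C = W/(Q + kV).
Q + kV = 2.162e+07 + 86·3e+06 = 2.796e+08 m³/yr.
C = 121/2.796e+08 = 4.327e-07 kg/m³ = 0.0004327 mg/L = 0.4327 µg/L.

0.433 µg/L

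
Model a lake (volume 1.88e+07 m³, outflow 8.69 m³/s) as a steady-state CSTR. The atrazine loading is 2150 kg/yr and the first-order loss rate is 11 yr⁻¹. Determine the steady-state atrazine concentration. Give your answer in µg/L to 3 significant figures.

Outflow Q = 8.69 m³/s × 3.156e+07 s/yr = 2.742e+08 m³/yr.
Steady-state CSTR mass balance: W = Q·C + k·V·C, so C = W/(Q + kV).
Q + kV = 2.742e+08 + 11·1.88e+07 = 4.81e+08 m³/yr.
C = 2150/4.81e+08 = 4.47e-06 kg/m³ = 0.00447 mg/L = 4.47 µg/L.

4.47 µg/L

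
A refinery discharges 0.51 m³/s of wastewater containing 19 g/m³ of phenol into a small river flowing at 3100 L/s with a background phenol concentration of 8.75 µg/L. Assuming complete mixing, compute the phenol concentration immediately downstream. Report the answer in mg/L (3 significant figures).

2.69 mg/L

3100 L/s = 3.1 m³/s.
8.75 µg/L = 0.00875 mg/L.
By mass balance at complete mixing, C = (0.51·19 + 3.1·0.00875) / (0.51 + 3.1) = 9.717/3.61 = 2.692 mg/L.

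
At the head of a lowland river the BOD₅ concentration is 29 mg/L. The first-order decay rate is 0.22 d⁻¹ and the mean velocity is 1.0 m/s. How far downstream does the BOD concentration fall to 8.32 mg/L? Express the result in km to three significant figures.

From C = C₀·e^(−kt), t = ln(C₀/C)/k = ln(29/8.32)/0.22 = 1.249/0.22 = 5.676 d.
Distance = v·t = 1.0 m/s × 4.904e+05 s = 4.904e+05 m = 490.4 km.

490 km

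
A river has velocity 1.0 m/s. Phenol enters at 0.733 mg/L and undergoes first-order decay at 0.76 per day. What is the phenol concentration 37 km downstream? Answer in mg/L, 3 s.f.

Travel time t = 37 km / 1.0 m/s = 3.7e+04/1.0 = 3.7e+04 s = 0.4282 d.
First-order decay: C = 0.733·exp(−0.76·0.4282) = 0.733·0.7222 = 0.5294 mg/L.

0.529 mg/L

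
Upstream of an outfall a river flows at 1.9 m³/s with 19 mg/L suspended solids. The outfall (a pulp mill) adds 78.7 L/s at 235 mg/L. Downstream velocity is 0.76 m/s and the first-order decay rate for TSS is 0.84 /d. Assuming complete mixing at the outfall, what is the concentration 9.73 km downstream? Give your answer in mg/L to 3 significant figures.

24.4 mg/L

78.7 L/s = 0.0787 m³/s.
After complete mixing, C₀ = (0.0787·235 + 1.9·19) / 1.979 = 27.59 mg/L.
Travel time t = 9730 m / 0.76 m/s = 1.28e+04 s = 0.1482 d.
C = 27.59·exp(−0.84·0.1482) = 27.59·0.883 = 24.36 mg/L.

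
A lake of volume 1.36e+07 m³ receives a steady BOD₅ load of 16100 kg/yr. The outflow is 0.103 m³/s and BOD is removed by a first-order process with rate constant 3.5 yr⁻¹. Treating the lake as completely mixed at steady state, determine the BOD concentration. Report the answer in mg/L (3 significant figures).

0.317 mg/L

Outflow Q = 0.103 m³/s × 3.156e+07 s/yr = 3.25e+06 m³/yr.
Steady-state CSTR mass balance: W = Q·C + k·V·C, so C = W/(Q + kV).
Q + kV = 3.25e+06 + 3.5·1.36e+07 = 5.085e+07 m³/yr.
C = 16100/5.085e+07 = 0.0003166 kg/m³ = 0.3166 mg/L.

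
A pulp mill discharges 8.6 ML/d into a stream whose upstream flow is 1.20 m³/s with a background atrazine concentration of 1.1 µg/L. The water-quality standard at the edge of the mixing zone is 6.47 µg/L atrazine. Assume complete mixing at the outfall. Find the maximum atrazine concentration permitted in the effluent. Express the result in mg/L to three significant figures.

8.6 ML/d = 0.09954 m³/s.
1.1 µg/L = 0.0011 mg/L.
6.47 µg/L = 0.00647 mg/L.
Mass balance: 0.00647·1.3 = 0.09954·Cₑ + 1.2·0.0011.
Cₑ = (0.008408 − 0.00132) / 0.09954 = 0.07121 mg/L.

0.0712 mg/L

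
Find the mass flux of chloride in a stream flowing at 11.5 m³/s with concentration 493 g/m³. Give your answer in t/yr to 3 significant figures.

Mass flux = Q·C = 11.5 m³/s × 493 g/m³ = 5670 g/s.
= 5670 g/s × 31.56 = 1.789e+05 t/yr.

179000 t/yr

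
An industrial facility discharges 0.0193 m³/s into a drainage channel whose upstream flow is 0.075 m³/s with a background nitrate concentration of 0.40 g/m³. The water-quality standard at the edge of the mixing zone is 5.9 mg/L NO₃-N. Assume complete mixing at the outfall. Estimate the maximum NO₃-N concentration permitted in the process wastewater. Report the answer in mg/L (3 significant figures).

Mass balance: 5.9·0.0943 = 0.0193·Cₑ + 0.075·0.4.
Cₑ = (0.5564 − 0.03) / 0.0193 = 27.27 mg/L.

27.3 mg/L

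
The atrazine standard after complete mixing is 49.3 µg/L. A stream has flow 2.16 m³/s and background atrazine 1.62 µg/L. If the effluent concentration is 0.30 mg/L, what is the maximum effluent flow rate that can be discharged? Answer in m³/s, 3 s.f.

0.411 m³/s

1.62 µg/L = 0.00162 mg/L.
49.3 µg/L = 0.0493 mg/L.
Mass balance at complete mixing: C_std·(Q_w + Q_r) = Q_w·C_e + Q_r·C_b.
Rearranging, Q_w = Q_r·(C_std − C_b)/(C_e − C_std) = 2.16·(0.0493 − 0.00162) / (0.3 − 0.0493) = 0.4108 m³/s.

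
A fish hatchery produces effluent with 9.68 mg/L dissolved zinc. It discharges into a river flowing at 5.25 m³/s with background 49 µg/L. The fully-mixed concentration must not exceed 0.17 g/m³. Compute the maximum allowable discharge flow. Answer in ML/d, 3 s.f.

49 µg/L = 0.049 mg/L.
Mass balance at complete mixing: C_std·(Q_w + Q_r) = Q_w·C_e + Q_r·C_b.
Rearranging, Q_w = Q_r·(C_std − C_b)/(C_e − C_std) = 5.25·(0.17 − 0.049) / (9.68 − 0.17) = 0.0668 m³/s.
= 5.771 ML/d.

5.77 ML/d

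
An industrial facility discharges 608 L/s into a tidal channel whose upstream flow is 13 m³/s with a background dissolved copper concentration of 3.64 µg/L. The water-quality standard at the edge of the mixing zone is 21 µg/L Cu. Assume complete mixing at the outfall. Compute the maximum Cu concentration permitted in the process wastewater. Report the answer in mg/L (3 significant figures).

0.392 mg/L

608 L/s = 0.608 m³/s.
3.64 µg/L = 0.00364 mg/L.
21 µg/L = 0.021 mg/L.
Mass balance: 0.021·13.61 = 0.608·Cₑ + 13·0.00364.
Cₑ = (0.2858 − 0.04732) / 0.608 = 0.3922 mg/L.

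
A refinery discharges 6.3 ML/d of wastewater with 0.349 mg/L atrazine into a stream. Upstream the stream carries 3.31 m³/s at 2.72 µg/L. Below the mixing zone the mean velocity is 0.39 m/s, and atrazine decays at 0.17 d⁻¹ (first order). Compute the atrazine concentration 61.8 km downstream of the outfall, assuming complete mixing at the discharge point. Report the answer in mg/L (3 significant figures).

6.3 ML/d = 0.07292 m³/s.
2.72 µg/L = 0.00272 mg/L.
After complete mixing, C₀ = (0.07292·0.349 + 3.31·0.00272) / 3.383 = 0.01018 mg/L.
Travel time t = 6.18e+04 m / 0.39 m/s = 1.585e+05 s = 1.834 d.
C = 0.01018·exp(−0.17·1.834) = 0.01018·0.7321 = 0.007456 mg/L.

0.00746 mg/L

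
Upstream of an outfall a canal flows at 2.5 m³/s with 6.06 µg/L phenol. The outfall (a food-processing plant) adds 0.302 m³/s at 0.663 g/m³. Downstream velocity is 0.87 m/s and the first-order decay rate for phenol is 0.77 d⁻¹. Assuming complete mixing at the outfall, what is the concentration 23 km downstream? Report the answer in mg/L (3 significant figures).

0.0607 mg/L

6.06 µg/L = 0.00606 mg/L.
After complete mixing, C₀ = (0.302·0.663 + 2.5·0.00606) / 2.802 = 0.07687 mg/L.
Travel time t = 2.3e+04 m / 0.87 m/s = 2.644e+04 s = 0.306 d.
C = 0.07687·exp(−0.77·0.306) = 0.07687·0.7901 = 0.06073 mg/L.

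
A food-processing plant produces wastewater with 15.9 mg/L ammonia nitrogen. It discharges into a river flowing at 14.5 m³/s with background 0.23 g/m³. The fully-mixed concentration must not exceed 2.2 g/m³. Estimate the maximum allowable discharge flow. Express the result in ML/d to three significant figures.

180 ML/d

Mass balance at complete mixing: C_std·(Q_w + Q_r) = Q_w·C_e + Q_r·C_b.
Rearranging, Q_w = Q_r·(C_std − C_b)/(C_e − C_std) = 14.5·(2.2 − 0.23) / (15.9 − 2.2) = 2.085 m³/s.
= 180.1 ML/d.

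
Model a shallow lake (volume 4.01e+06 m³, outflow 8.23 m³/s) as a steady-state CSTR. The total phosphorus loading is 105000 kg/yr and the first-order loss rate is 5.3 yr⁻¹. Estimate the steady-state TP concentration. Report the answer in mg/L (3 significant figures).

0.374 mg/L

Outflow Q = 8.23 m³/s × 3.156e+07 s/yr = 2.597e+08 m³/yr.
Steady-state CSTR mass balance: W = Q·C + k·V·C, so C = W/(Q + kV).
Q + kV = 2.597e+08 + 5.3·4.01e+06 = 2.81e+08 m³/yr.
C = 105000/2.81e+08 = 0.0003737 kg/m³ = 0.3737 mg/L.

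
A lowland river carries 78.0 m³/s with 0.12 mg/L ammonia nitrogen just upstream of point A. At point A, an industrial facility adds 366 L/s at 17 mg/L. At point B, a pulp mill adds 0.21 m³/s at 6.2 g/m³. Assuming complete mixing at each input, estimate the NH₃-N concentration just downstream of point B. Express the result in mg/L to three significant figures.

366 L/s = 0.366 m³/s.
After input A: C = (78·0.12 + 0.366·17) / 78.37 = 0.1988 mg/L.
After input B: C = (78.37·0.1988 + 0.21·6.2) / 78.58 = 0.2149 mg/L.

0.215 mg/L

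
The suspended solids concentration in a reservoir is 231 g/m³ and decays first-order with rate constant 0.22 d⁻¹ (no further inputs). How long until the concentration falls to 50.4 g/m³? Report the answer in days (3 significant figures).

6.92 d

t = ln(C₀/C)/k = ln(231/50.4)/0.22 = 1.522/0.22 = 6.92 d.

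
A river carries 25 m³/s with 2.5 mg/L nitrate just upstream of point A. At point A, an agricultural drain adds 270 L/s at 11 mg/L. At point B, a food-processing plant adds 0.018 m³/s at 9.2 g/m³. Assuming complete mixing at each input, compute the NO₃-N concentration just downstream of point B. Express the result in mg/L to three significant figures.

270 L/s = 0.27 m³/s.
After input A: C = (25·2.5 + 0.27·11) / 25.27 = 2.591 mg/L.
After input B: C = (25.27·2.591 + 0.018·9.2) / 25.29 = 2.596 mg/L.

2.60 mg/L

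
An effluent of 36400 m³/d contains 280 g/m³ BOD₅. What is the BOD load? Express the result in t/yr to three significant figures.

3720 t/yr

36400 m³/d = 0.4213 m³/s.
Mass flux = Q·C = 0.4213 m³/s × 280 g/m³ = 118 g/s.
= 118 g/s × 31.56 = 3723 t/yr.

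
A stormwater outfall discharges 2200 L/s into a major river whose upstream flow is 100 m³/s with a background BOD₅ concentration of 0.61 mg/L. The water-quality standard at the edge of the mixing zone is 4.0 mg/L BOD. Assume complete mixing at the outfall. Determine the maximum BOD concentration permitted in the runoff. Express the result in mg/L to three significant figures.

158 mg/L

2200 L/s = 2.2 m³/s.
Mass balance: 4·102.2 = 2.2·Cₑ + 100·0.61.
Cₑ = (408.8 − 61) / 2.2 = 158.1 mg/L.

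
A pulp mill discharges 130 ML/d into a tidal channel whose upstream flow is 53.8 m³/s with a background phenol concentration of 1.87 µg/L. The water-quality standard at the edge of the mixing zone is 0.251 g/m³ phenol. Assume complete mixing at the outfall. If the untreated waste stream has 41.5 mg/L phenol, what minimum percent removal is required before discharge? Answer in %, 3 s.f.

130 ML/d = 1.505 m³/s.
1.87 µg/L = 0.00187 mg/L.
Mass balance: 0.251·55.3 = 1.505·Cₑ + 53.8·0.00187.
Cₑ = (13.88 − 0.1006) / 1.505 = 9.159 mg/L.
Required removal = 1 − 9.159/41.5 = 77.93 %.

77.9 %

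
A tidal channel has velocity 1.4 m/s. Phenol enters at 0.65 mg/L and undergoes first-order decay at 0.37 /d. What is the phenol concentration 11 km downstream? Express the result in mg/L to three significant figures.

0.628 mg/L

Travel time t = 11 km / 1.4 m/s = 1.1e+04/1.4 = 7857 s = 0.09094 d.
First-order decay: C = 0.65·exp(−0.37·0.09094) = 0.65·0.9669 = 0.6285 mg/L.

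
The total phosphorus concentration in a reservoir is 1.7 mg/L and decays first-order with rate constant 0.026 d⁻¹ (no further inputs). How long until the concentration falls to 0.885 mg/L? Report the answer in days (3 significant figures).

25.1 d

t = ln(C₀/C)/k = ln(1.7/0.885)/0.026 = 0.6528/0.026 = 25.11 d.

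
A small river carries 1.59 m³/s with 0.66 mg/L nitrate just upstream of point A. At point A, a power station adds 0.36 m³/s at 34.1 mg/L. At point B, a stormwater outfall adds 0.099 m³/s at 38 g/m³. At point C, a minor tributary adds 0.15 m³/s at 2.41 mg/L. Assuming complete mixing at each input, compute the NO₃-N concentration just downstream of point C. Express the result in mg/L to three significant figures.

7.93 mg/L

After input A: C = (1.59·0.66 + 0.36·34.1) / 1.95 = 6.834 mg/L.
After input B: C = (1.95·6.834 + 0.099·38) / 2.049 = 8.339 mg/L.
After input C: C = (2.049·8.339 + 0.15·2.41) / 2.199 = 7.935 mg/L.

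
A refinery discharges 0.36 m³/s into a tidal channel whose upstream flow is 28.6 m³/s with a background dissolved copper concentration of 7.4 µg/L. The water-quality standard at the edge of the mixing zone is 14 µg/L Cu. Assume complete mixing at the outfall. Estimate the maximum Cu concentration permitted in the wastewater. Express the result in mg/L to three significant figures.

0.538 mg/L

7.4 µg/L = 0.0074 mg/L.
14 µg/L = 0.014 mg/L.
Mass balance: 0.014·28.96 = 0.36·Cₑ + 28.6·0.0074.
Cₑ = (0.4054 − 0.2116) / 0.36 = 0.5383 mg/L.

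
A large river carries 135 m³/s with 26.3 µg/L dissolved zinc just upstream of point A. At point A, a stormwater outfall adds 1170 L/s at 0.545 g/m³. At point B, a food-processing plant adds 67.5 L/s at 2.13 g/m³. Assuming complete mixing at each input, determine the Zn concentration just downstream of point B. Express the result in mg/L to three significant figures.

26.3 µg/L = 0.0263 mg/L.
1170 L/s = 1.17 m³/s.
After input A: C = (135·0.0263 + 1.17·0.545) / 136.2 = 0.03076 mg/L.
67.5 L/s = 0.0675 m³/s.
After input B: C = (136.2·0.03076 + 0.0675·2.13) / 136.2 = 0.0318 mg/L.

0.0318 mg/L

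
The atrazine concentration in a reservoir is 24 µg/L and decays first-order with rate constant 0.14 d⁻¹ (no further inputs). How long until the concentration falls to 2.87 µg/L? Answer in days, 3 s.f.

t = ln(C₀/C)/k = ln(24/2.87)/0.14 = 2.124/0.14 = 15.17 d.

15.2 d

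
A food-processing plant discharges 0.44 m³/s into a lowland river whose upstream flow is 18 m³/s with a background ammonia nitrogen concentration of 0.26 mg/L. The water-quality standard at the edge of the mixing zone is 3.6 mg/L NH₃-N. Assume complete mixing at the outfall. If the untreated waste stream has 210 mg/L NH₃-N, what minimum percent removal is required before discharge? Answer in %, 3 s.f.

33.2 %

Mass balance: 3.6·18.44 = 0.44·Cₑ + 18·0.26.
Cₑ = (66.38 − 4.68) / 0.44 = 140.2 mg/L.
Required removal = 1 − 140.2/210 = 33.22 %.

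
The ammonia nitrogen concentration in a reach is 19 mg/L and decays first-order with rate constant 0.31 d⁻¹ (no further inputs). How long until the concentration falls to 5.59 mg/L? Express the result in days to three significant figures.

t = ln(C₀/C)/k = ln(19/5.59)/0.31 = 1.223/0.31 = 3.947 d.

3.95 d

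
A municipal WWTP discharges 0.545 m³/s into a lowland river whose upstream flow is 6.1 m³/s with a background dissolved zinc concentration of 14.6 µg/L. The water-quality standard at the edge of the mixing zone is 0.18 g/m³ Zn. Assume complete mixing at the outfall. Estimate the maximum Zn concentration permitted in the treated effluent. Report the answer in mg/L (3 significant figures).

2.03 mg/L

14.6 µg/L = 0.0146 mg/L.
Mass balance: 0.18·6.645 = 0.545·Cₑ + 6.1·0.0146.
Cₑ = (1.196 − 0.08906) / 0.545 = 2.031 mg/L.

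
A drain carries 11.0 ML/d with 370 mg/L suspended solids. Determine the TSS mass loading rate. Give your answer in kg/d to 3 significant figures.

11.0 ML/d = 0.1273 m³/s.
Mass flux = Q·C = 0.1273 m³/s × 370 g/m³ = 47.11 g/s.
= 47.11 g/s × 86.4 = 4070 kg/d.

4070 kg/d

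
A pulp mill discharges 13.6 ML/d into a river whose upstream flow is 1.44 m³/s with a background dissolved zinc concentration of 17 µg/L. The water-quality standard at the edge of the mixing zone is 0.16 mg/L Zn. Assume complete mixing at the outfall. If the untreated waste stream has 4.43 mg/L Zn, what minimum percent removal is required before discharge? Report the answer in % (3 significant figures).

13.6 ML/d = 0.1574 m³/s.
17 µg/L = 0.017 mg/L.
Mass balance: 0.16·1.597 = 0.1574·Cₑ + 1.44·0.017.
Cₑ = (0.2556 − 0.02448) / 0.1574 = 1.468 mg/L.
Required removal = 1 − 1.468/4.43 = 66.86 %.

66.9 %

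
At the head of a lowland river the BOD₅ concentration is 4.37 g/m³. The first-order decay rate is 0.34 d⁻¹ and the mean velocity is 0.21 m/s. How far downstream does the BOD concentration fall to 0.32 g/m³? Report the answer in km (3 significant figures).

From C = C₀·e^(−kt), t = ln(C₀/C)/k = ln(4.37/0.32)/0.34 = 2.614/0.34 = 7.689 d.
Distance = v·t = 0.21 m/s × 6.643e+05 s = 1.395e+05 m = 139.5 km.

140 km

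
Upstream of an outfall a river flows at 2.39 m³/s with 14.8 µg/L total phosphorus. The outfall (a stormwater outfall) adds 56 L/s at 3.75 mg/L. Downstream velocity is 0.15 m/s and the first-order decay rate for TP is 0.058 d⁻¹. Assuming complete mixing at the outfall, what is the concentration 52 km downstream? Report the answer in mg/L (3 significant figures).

56 L/s = 0.056 m³/s.
14.8 µg/L = 0.0148 mg/L.
After complete mixing, C₀ = (0.056·3.75 + 2.39·0.0148) / 2.446 = 0.1003 mg/L.
Travel time t = 5.2e+04 m / 0.15 m/s = 3.467e+05 s = 4.012 d.
C = 0.1003·exp(−0.058·4.012) = 0.1003·0.7924 = 0.07949 mg/L.

0.0795 mg/L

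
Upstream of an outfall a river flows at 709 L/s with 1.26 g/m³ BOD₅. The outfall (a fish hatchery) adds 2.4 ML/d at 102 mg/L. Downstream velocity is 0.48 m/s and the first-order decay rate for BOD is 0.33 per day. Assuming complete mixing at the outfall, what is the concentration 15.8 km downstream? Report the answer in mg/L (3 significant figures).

2.4 ML/d = 0.02778 m³/s.
709 L/s = 0.709 m³/s.
After complete mixing, C₀ = (0.02778·102 + 0.709·1.26) / 0.7368 = 5.058 mg/L.
Travel time t = 1.58e+04 m / 0.48 m/s = 3.292e+04 s = 0.381 d.
C = 5.058·exp(−0.33·0.381) = 5.058·0.8819 = 4.461 mg/L.

4.46 mg/L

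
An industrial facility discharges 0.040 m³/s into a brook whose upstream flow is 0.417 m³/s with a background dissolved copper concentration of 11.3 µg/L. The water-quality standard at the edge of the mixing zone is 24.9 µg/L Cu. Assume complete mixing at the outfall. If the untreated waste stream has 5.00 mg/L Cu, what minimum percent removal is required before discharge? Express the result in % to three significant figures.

96.7 %

11.3 µg/L = 0.0113 mg/L.
24.9 µg/L = 0.0249 mg/L.
Mass balance: 0.0249·0.457 = 0.04·Cₑ + 0.417·0.0113.
Cₑ = (0.01138 − 0.004712) / 0.04 = 0.1667 mg/L.
Required removal = 1 − 0.1667/5.00 = 96.67 %.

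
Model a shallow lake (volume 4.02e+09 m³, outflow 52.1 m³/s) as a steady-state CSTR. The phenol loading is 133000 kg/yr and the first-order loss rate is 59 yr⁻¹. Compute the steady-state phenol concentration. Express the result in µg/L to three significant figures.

0.557 µg/L

Outflow Q = 52.1 m³/s × 3.156e+07 s/yr = 1.644e+09 m³/yr.
Steady-state CSTR mass balance: W = Q·C + k·V·C, so C = W/(Q + kV).
Q + kV = 1.644e+09 + 59·4.02e+09 = 2.388e+11 m³/yr.
C = 133000/2.388e+11 = 5.569e-07 kg/m³ = 0.0005569 mg/L = 0.5569 µg/L.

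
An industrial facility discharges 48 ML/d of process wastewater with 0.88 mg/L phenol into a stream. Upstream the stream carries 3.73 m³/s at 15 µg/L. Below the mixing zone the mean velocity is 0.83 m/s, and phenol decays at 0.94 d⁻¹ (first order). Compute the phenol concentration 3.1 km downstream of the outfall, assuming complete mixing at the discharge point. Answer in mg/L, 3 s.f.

48 ML/d = 0.5556 m³/s.
15 µg/L = 0.015 mg/L.
After complete mixing, C₀ = (0.5556·0.88 + 3.73·0.015) / 4.286 = 0.1271 mg/L.
Travel time t = 3100 m / 0.83 m/s = 3735 s = 0.04323 d.
C = 0.1271·exp(−0.94·0.04323) = 0.1271·0.9602 = 0.1221 mg/L.

0.122 mg/L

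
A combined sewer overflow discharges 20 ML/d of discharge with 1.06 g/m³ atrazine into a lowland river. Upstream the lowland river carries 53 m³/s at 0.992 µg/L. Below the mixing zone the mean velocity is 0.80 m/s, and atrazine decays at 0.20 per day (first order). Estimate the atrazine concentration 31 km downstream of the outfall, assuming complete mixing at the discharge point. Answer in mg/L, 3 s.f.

20 ML/d = 0.2315 m³/s.
0.992 µg/L = 0.000992 mg/L.
After complete mixing, C₀ = (0.2315·1.06 + 53·0.000992) / 53.23 = 0.005597 mg/L.
Travel time t = 3.1e+04 m / 0.80 m/s = 3.875e+04 s = 0.4485 d.
C = 0.005597·exp(−0.20·0.4485) = 0.005597·0.9142 = 0.005117 mg/L.

0.00512 mg/L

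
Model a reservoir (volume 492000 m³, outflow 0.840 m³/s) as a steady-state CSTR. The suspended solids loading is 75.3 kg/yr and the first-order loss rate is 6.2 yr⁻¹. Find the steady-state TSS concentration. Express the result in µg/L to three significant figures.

Outflow Q = 0.840 m³/s × 3.156e+07 s/yr = 2.651e+07 m³/yr.
Steady-state CSTR mass balance: W = Q·C + k·V·C, so C = W/(Q + kV).
Q + kV = 2.651e+07 + 6.2·492000 = 2.956e+07 m³/yr.
C = 75.3/2.956e+07 = 2.547e-06 kg/m³ = 0.002547 mg/L = 2.547 µg/L.

2.55 µg/L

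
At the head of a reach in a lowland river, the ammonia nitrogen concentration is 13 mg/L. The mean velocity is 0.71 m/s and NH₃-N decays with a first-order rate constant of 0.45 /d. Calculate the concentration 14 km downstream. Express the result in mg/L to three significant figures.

11.7 mg/L

Travel time t = 14 km / 0.71 m/s = 1.4e+04/0.71 = 1.972e+04 s = 0.2282 d.
First-order decay: C = 13·exp(−0.45·0.2282) = 13·0.9024 = 11.73 mg/L.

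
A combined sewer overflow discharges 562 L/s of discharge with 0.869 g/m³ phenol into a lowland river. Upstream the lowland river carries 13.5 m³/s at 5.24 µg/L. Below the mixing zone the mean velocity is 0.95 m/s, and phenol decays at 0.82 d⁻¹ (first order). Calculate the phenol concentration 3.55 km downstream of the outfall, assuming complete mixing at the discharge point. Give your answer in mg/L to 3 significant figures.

0.0384 mg/L

562 L/s = 0.562 m³/s.
5.24 µg/L = 0.00524 mg/L.
After complete mixing, C₀ = (0.562·0.869 + 13.5·0.00524) / 14.06 = 0.03976 mg/L.
Travel time t = 3550 m / 0.95 m/s = 3737 s = 0.04325 d.
C = 0.03976·exp(−0.82·0.04325) = 0.03976·0.9652 = 0.03838 mg/L.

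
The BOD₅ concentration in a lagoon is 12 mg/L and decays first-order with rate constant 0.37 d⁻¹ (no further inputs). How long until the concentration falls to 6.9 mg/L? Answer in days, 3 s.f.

t = ln(C₀/C)/k = ln(12/6.9)/0.37 = 0.5534/0.37 = 1.496 d.

1.50 d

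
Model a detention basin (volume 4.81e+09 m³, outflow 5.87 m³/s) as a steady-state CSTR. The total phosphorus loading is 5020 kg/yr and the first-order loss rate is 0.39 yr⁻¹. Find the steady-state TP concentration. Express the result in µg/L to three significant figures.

2.44 µg/L

Outflow Q = 5.87 m³/s × 3.156e+07 s/yr = 1.852e+08 m³/yr.
Steady-state CSTR mass balance: W = Q·C + k·V·C, so C = W/(Q + kV).
Q + kV = 1.852e+08 + 0.39·4.81e+09 = 2.061e+09 m³/yr.
C = 5020/2.061e+09 = 2.436e-06 kg/m³ = 0.002436 mg/L = 2.436 µg/L.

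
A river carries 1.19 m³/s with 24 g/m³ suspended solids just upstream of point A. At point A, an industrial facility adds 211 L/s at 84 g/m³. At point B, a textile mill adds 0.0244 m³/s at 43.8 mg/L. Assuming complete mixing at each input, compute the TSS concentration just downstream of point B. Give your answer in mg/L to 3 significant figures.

33.2 mg/L

211 L/s = 0.211 m³/s.
After input A: C = (1.19·24 + 0.211·84) / 1.401 = 33.04 mg/L.
After input B: C = (1.401·33.04 + 0.0244·43.8) / 1.425 = 33.22 mg/L.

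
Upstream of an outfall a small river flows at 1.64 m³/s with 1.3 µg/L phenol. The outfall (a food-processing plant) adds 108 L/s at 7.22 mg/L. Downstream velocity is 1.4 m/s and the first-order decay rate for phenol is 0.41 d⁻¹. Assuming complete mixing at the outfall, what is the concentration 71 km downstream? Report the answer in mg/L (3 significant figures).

0.352 mg/L

108 L/s = 0.108 m³/s.
1.3 µg/L = 0.0013 mg/L.
After complete mixing, C₀ = (0.108·7.22 + 1.64·0.0013) / 1.748 = 0.4473 mg/L.
Travel time t = 7.1e+04 m / 1.4 m/s = 5.071e+04 s = 0.587 d.
C = 0.4473·exp(−0.41·0.587) = 0.4473·0.7861 = 0.3516 mg/L.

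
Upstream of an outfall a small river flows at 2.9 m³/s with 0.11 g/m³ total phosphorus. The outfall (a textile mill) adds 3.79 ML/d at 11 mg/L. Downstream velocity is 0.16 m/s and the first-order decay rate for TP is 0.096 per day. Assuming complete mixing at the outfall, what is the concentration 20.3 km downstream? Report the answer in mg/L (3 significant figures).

3.79 ML/d = 0.04387 m³/s.
After complete mixing, C₀ = (0.04387·11 + 2.9·0.11) / 2.944 = 0.2723 mg/L.
Travel time t = 2.03e+04 m / 0.16 m/s = 1.269e+05 s = 1.468 d.
C = 0.2723·exp(−0.096·1.468) = 0.2723·0.8685 = 0.2365 mg/L.

0.236 mg/L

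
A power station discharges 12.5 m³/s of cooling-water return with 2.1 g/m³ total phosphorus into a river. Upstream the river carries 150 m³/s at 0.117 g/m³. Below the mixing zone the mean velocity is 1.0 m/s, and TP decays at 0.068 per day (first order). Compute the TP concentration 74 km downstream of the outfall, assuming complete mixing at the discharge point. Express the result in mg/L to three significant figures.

0.254 mg/L

After complete mixing, C₀ = (12.5·2.1 + 150·0.117) / 162.5 = 0.2695 mg/L.
Travel time t = 7.4e+04 m / 1.0 m/s = 7.4e+04 s = 0.8565 d.
C = 0.2695·exp(−0.068·0.8565) = 0.2695·0.9434 = 0.2543 mg/L.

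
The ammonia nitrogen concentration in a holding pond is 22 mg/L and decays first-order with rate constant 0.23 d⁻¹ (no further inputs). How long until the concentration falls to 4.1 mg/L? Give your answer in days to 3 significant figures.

7.30 d

t = ln(C₀/C)/k = ln(22/4.1)/0.23 = 1.68/0.23 = 7.305 d.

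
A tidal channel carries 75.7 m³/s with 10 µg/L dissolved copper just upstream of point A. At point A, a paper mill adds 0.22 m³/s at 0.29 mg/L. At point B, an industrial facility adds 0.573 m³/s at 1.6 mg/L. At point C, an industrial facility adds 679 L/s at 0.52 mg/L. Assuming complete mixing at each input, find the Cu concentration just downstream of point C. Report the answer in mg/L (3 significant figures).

0.0271 mg/L

10 µg/L = 0.01 mg/L.
After input A: C = (75.7·0.01 + 0.22·0.29) / 75.92 = 0.01081 mg/L.
After input B: C = (75.92·0.01081 + 0.573·1.6) / 76.49 = 0.02272 mg/L.
679 L/s = 0.679 m³/s.
After input C: C = (76.49·0.02272 + 0.679·0.52) / 77.17 = 0.02709 mg/L.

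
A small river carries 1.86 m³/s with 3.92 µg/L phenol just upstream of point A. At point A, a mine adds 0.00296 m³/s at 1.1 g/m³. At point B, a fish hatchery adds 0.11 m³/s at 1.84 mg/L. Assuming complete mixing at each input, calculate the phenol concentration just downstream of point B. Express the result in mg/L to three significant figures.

3.92 µg/L = 0.00392 mg/L.
After input A: C = (1.86·0.00392 + 0.00296·1.1) / 1.863 = 0.005662 mg/L.
After input B: C = (1.863·0.005662 + 0.11·1.84) / 1.973 = 0.1079 mg/L.

0.108 mg/L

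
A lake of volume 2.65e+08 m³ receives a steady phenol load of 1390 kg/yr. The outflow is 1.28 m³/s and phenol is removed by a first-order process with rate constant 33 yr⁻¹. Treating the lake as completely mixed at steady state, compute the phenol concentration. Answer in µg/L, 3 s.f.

Outflow Q = 1.28 m³/s × 3.156e+07 s/yr = 4.039e+07 m³/yr.
Steady-state CSTR mass balance: W = Q·C + k·V·C, so C = W/(Q + kV).
Q + kV = 4.039e+07 + 33·2.65e+08 = 8.785e+09 m³/yr.
C = 1390/8.785e+09 = 1.582e-07 kg/m³ = 0.0001582 mg/L = 0.1582 µg/L.

0.158 µg/L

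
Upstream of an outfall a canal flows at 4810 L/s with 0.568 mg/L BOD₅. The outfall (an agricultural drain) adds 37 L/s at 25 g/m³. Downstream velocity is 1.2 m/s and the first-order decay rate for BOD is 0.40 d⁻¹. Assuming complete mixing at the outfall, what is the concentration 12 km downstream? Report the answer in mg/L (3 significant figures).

0.720 mg/L

37 L/s = 0.037 m³/s.
4810 L/s = 4.81 m³/s.
After complete mixing, C₀ = (0.037·25 + 4.81·0.568) / 4.847 = 0.7545 mg/L.
Travel time t = 1.2e+04 m / 1.2 m/s = 1e+04 s = 0.1157 d.
C = 0.7545·exp(−0.40·0.1157) = 0.7545·0.9548 = 0.7204 mg/L.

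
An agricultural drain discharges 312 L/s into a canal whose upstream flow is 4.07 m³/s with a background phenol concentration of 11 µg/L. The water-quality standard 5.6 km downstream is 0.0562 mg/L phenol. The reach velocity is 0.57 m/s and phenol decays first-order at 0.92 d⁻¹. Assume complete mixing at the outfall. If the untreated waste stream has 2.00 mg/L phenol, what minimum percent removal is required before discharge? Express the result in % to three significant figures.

63.4 %

312 L/s = 0.312 m³/s.
11 µg/L = 0.011 mg/L.
Travel time to the compliance point: t = 5600/0.57 = 9825 s = 0.1137 d; decay factor exp(−0.92·0.1137) = 0.9007.
So the concentration just after mixing may be at most 0.0562/0.9007 = 0.0624 mg/L.
Mass balance: 0.0624·4.382 = 0.312·Cₑ + 4.07·0.011.
Cₑ = (0.2734 − 0.04477) / 0.312 = 0.7329 mg/L.
Required removal = 1 − 0.7329/2.00 = 63.36 %.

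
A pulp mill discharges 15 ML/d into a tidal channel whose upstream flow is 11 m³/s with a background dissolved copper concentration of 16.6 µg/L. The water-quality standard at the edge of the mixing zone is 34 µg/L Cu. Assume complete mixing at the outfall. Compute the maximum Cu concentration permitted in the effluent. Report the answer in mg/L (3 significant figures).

1.14 mg/L

15 ML/d = 0.1736 m³/s.
16.6 µg/L = 0.0166 mg/L.
34 µg/L = 0.034 mg/L.
Mass balance: 0.034·11.17 = 0.1736·Cₑ + 11·0.0166.
Cₑ = (0.3799 − 0.1826) / 0.1736 = 1.136 mg/L.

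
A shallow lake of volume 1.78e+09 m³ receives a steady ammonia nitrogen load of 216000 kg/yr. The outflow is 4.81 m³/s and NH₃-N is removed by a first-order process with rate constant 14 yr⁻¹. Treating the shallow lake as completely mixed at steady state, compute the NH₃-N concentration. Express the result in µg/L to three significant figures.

Outflow Q = 4.81 m³/s × 3.156e+07 s/yr = 1.518e+08 m³/yr.
Steady-state CSTR mass balance: W = Q·C + k·V·C, so C = W/(Q + kV).
Q + kV = 1.518e+08 + 14·1.78e+09 = 2.507e+10 m³/yr.
C = 216000/2.507e+10 = 8.615e-06 kg/m³ = 0.008615 mg/L = 8.615 µg/L.

8.62 µg/L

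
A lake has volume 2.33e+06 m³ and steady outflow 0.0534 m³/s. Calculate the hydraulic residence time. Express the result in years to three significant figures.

Q = 0.0534 m³/s × 3.156e+07 s/yr = 1.685e+06 m³/yr.
Hydraulic residence time τ = V/Q = 2.33e+06/1.685e+06 = 1.383 yr.

1.38 yr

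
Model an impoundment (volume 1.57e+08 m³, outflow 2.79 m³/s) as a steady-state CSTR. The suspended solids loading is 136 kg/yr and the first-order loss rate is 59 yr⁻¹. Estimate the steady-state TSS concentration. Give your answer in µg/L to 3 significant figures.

0.0145 µg/L

Outflow Q = 2.79 m³/s × 3.156e+07 s/yr = 8.805e+07 m³/yr.
Steady-state CSTR mass balance: W = Q·C + k·V·C, so C = W/(Q + kV).
Q + kV = 8.805e+07 + 59·1.57e+08 = 9.351e+09 m³/yr.
C = 136/9.351e+09 = 1.454e-08 kg/m³ = 1.454e-05 mg/L = 0.01454 µg/L.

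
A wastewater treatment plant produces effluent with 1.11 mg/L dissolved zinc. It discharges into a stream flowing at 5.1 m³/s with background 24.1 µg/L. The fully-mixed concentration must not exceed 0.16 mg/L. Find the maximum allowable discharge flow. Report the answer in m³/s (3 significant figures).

24.1 µg/L = 0.0241 mg/L.
Mass balance at complete mixing: C_std·(Q_w + Q_r) = Q_w·C_e + Q_r·C_b.
Rearranging, Q_w = Q_r·(C_std − C_b)/(C_e − C_std) = 5.1·(0.16 − 0.0241) / (1.11 − 0.16) = 0.7296 m³/s.

0.730 m³/s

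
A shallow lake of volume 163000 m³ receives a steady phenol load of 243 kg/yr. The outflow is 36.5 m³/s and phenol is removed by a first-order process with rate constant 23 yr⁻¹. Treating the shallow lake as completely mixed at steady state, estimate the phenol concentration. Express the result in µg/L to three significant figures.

0.210 µg/L

Outflow Q = 36.5 m³/s × 3.156e+07 s/yr = 1.152e+09 m³/yr.
Steady-state CSTR mass balance: W = Q·C + k·V·C, so C = W/(Q + kV).
Q + kV = 1.152e+09 + 23·163000 = 1.156e+09 m³/yr.
C = 243/1.156e+09 = 2.103e-07 kg/m³ = 0.0002103 mg/L = 0.2103 µg/L.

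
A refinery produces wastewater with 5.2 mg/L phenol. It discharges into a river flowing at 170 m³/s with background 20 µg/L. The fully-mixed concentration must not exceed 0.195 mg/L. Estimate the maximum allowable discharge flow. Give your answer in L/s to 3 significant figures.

20 µg/L = 0.02 mg/L.
Mass balance at complete mixing: C_std·(Q_w + Q_r) = Q_w·C_e + Q_r·C_b.
Rearranging, Q_w = Q_r·(C_std − C_b)/(C_e − C_std) = 170·(0.195 − 0.02) / (5.2 − 0.195) = 5.944 m³/s.
= 5944 L/s.

5940 L/s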